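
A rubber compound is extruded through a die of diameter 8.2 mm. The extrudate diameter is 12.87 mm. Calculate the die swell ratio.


Die swell ratio = D_extrudate / D_die
= 12.87 / 8.2
= 1.57

Die swell = 1.57


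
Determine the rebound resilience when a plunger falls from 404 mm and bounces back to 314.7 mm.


Resilience = h_rebound / h_drop * 100
= 314.7 / 404 * 100
= 77.9%

77.9%


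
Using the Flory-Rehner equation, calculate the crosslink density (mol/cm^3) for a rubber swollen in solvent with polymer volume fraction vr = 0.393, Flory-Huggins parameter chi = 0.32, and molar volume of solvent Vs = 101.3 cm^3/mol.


ln(1 - vr) = ln(1 - 0.393) = -0.4992
Numerator = -((-0.4992) + 0.393 + 0.32 * 0.393^2) = 0.0568
Denominator = 101.3 * (0.393^(1/3) - 0.393/2) = 54.2951
nu = 0.0568 / 54.2951 = 0.0010 mol/cm^3

0.0010 mol/cm^3


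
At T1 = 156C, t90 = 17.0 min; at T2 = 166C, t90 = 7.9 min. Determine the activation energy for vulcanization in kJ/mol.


T1 = 429.15 K, T2 = 439.15 K
1/T1 - 1/T2 = 5.3061e-05
ln(t1/t2) = ln(17.0/7.9) = 0.7664
Ea = 8.314 * 0.7664 / 5.3061e-05 = 120076.9138 J/mol
Ea = 120.08 kJ/mol

120.08 kJ/mol


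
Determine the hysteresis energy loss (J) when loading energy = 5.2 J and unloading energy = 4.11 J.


Hysteresis loss = loading - unloading
= 5.2 - 4.11
= 1.09 J

1.09 J


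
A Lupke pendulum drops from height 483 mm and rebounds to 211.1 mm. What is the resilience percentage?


Resilience = h_rebound / h_drop * 100
= 211.1 / 483 * 100
= 43.7%

43.7%


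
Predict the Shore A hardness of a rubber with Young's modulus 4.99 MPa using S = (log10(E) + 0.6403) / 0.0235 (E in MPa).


log10(E) = 0.0235*S - 0.6403  =>  S = (log10(E) + 0.6403) / 0.0235
log10(4.99) = 0.698101
S = (0.698101 + 0.6403) / 0.0235 = 1.338401 / 0.0235
S = 57.0

Shore A = 57.0


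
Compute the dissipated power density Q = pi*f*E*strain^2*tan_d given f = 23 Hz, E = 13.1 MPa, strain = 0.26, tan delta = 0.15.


Q = pi * f * E * strain^2 * tan_d
= pi * 23 * 13.1 * 0.26^2 * 0.15
= pi * 23 * 13.1 * 0.0676 * 0.15
= 9.5981

Q = 9.5981


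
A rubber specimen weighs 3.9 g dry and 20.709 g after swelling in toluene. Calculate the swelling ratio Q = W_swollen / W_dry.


Q = W_swollen / W_dry
Q = 20.709 / 3.9
Q = 5.31

Q = 5.31


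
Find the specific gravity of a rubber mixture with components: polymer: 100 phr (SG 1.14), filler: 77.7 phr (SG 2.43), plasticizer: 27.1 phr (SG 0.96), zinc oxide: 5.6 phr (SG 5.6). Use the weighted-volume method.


Sum of weights = 210.4
Volume contributions:
  polymer: 100/1.14 = 87.7193
  filler: 77.7/2.43 = 31.9753
  plasticizer: 27.1/0.96 = 28.2292
  zinc oxide: 5.6/5.6 = 1.0000
Sum of volumes = 148.9238
SG = 210.4 / 148.9238 = 1.413

SG = 1.413


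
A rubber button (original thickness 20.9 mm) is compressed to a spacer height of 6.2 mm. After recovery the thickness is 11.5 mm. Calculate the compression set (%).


CS = (t0 - recovered) / (t0 - ts) * 100
= (20.9 - 11.5) / (20.9 - 6.2) * 100
= 9.4 / 14.7 * 100
= 63.9%

63.9%


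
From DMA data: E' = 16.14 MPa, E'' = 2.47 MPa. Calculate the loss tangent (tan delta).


tan delta = E'' / E'
= 2.47 / 16.14
= 0.153

tan delta = 0.153


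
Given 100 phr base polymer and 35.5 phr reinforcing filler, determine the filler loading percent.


Filler % = filler / (rubber + filler) * 100
= 35.5 / (100 + 35.5) * 100
= 35.5 / 135.5 * 100
= 26.2%

26.2%


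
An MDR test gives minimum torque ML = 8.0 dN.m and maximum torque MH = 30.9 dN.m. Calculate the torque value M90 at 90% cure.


M90 = ML + 0.9 * (MH - ML)
M90 = 8.0 + 0.9 * (30.9 - 8.0)
M90 = 8.0 + 0.9 * 22.9
M90 = 28.61 dN.m

28.61 dN.m


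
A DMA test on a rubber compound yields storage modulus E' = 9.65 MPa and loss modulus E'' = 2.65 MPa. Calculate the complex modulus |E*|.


|E*| = sqrt(E'^2 + E''^2)
= sqrt(9.65^2 + 2.65^2)
= sqrt(93.1225 + 7.0225)
= 10.007 MPa

10.007 MPa


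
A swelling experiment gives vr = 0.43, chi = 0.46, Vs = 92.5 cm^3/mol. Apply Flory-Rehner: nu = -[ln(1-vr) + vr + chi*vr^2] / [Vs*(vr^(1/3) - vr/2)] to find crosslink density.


ln(1 - vr) = ln(1 - 0.43) = -0.5621
Numerator = -((-0.5621) + 0.43 + 0.46 * 0.43^2) = 0.0471
Denominator = 92.5 * (0.43^(1/3) - 0.43/2) = 49.9300
nu = 0.0471 / 49.9300 = 9.4262e-04 mol/cm^3

9.4262e-04 mol/cm^3


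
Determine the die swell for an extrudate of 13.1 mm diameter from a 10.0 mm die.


Die swell ratio = D_extrudate / D_die
= 13.1 / 10.0
= 1.31

Die swell = 1.31


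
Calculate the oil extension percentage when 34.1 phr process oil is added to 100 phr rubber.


Oil % = oil / (100 + oil) * 100
= 34.1 / (100 + 34.1) * 100
= 34.1 / 134.1 * 100
= 25.43%

25.43%


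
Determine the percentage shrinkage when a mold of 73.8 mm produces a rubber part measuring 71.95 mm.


Shrinkage = (mold - part) / mold * 100
= (73.8 - 71.95) / 73.8 * 100
= 1.85 / 73.8 * 100
= 2.51%

2.51%


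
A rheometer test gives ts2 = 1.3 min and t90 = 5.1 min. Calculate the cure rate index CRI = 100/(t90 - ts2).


CRI = 100 / (t90 - ts2)
= 100 / (5.1 - 1.3)
= 100 / 3.8
= 26.32 min^-1

26.32 min^-1


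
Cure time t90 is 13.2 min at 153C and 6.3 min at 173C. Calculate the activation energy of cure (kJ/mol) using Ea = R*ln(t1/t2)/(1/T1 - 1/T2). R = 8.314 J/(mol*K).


T1 = 426.15 K, T2 = 446.15 K
1/T1 - 1/T2 = 1.0519e-04
ln(t1/t2) = ln(13.2/6.3) = 0.7397
Ea = 8.314 * 0.7397 / 1.0519e-04 = 58460.1295 J/mol
Ea = 58.46 kJ/mol

58.46 kJ/mol


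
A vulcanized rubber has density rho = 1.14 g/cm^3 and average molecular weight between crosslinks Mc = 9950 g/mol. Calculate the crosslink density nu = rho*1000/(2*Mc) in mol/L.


nu = rho * 1000 / (2 * Mc)
nu = 1.14 * 1000 / (2 * 9950)
nu = 1140.0 / 19900
nu = 0.0573 mol/L

0.0573 mol/L


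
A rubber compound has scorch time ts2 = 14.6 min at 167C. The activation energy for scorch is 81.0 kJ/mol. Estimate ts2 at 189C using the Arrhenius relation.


Convert temperatures: T1 = 167 + 273.15 = 440.15 K, T2 = 189 + 273.15 = 462.15 K
ts2_new = 14.6 * exp(81000 / 8.314 * (1/462.15 - 1/440.15))
1/T2 - 1/T1 = -1.0815e-04
ts2_new = 5.09 min

5.09 min


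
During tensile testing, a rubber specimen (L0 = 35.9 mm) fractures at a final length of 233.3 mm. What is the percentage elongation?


Elongation = (Lf - L0) / L0 * 100
= (233.3 - 35.9) / 35.9 * 100
= 197.4 / 35.9 * 100
= 549.9%

549.9%


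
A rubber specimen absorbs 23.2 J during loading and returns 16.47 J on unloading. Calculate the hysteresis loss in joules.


Hysteresis loss = loading - unloading
= 23.2 - 16.47
= 6.73 J

6.73 J


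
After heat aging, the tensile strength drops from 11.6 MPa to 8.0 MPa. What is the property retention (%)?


Retention = aged / original * 100
= 8.0 / 11.6 * 100
= 69.0%

69.0%


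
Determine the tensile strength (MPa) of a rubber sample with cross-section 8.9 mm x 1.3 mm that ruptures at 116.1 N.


Area = width * thickness = 8.9 * 1.3 = 11.57 mm^2
TS = force / area = 116.1 / 11.57 = 10.03 MPa

10.03 MPa


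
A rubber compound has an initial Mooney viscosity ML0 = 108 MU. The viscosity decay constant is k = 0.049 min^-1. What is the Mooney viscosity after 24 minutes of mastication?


ML = ML0 * exp(-k * t)
ML = 108 * exp(-0.049 * 24)
ML = 108 * 0.3085
ML = 33.32 MU

33.32 MU


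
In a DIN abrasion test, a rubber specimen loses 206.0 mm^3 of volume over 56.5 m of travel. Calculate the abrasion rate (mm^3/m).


Rate = volume_loss / distance
= 206.0 / 56.5
= 3.646 mm^3/m

3.646 mm^3/m


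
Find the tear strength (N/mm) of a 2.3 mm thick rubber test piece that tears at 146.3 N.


Tear strength = force / thickness
= 146.3 / 2.3
= 63.61 N/mm

63.61 N/mm


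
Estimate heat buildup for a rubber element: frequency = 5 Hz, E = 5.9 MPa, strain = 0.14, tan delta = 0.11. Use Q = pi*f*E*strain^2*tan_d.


Q = pi * f * E * strain^2 * tan_d
= pi * 5 * 5.9 * 0.14^2 * 0.11
= pi * 5 * 5.9 * 0.0196 * 0.11
= 0.1998

Q = 0.1998


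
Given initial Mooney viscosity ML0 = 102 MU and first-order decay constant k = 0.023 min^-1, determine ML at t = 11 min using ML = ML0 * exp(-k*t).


ML = ML0 * exp(-k * t)
ML = 102 * exp(-0.023 * 11)
ML = 102 * 0.7765
ML = 79.2 MU

79.2 MU


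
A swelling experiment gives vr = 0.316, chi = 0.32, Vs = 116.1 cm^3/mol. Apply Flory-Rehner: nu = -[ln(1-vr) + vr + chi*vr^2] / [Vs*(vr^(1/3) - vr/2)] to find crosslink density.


ln(1 - vr) = ln(1 - 0.316) = -0.3798
Numerator = -((-0.3798) + 0.316 + 0.32 * 0.316^2) = 0.0318
Denominator = 116.1 * (0.316^(1/3) - 0.316/2) = 60.7352
nu = 0.0318 / 60.7352 = 5.2430e-04 mol/cm^3

5.2430e-04 mol/cm^3


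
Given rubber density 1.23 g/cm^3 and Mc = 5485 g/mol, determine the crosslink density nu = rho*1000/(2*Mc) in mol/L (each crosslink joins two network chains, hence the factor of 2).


nu = rho * 1000 / (2 * Mc)
nu = 1.23 * 1000 / (2 * 5485)
nu = 1230.0 / 10970
nu = 0.1121 mol/L

0.1121 mol/L


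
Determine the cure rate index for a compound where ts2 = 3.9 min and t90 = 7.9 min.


CRI = 100 / (t90 - ts2)
= 100 / (7.9 - 3.9)
= 100 / 4.0
= 25.0 min^-1

25.0 min^-1


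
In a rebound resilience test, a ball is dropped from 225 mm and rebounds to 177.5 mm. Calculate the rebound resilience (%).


Resilience = h_rebound / h_drop * 100
= 177.5 / 225 * 100
= 78.9%

78.9%


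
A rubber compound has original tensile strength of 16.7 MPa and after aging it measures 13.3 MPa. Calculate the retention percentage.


Retention = aged / original * 100
= 13.3 / 16.7 * 100
= 79.6%

79.6%


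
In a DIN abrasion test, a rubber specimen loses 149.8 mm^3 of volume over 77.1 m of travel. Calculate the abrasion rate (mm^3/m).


Rate = volume_loss / distance
= 149.8 / 77.1
= 1.943 mm^3/m

1.943 mm^3/m


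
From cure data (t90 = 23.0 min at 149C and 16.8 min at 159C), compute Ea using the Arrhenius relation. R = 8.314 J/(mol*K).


T1 = 422.15 K, T2 = 432.15 K
1/T1 - 1/T2 = 5.4815e-05
ln(t1/t2) = ln(23.0/16.8) = 0.3141
Ea = 8.314 * 0.3141 / 5.4815e-05 = 47643.1494 J/mol
Ea = 47.64 kJ/mol

47.64 kJ/mol


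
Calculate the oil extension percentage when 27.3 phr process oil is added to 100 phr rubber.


Oil % = oil / (100 + oil) * 100
= 27.3 / (100 + 27.3) * 100
= 27.3 / 127.3 * 100
= 21.45%

21.45%


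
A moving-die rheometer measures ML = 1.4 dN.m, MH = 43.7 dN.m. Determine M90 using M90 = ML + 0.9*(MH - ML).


M90 = ML + 0.9 * (MH - ML)
M90 = 1.4 + 0.9 * (43.7 - 1.4)
M90 = 1.4 + 0.9 * 42.3
M90 = 39.47 dN.m

39.47 dN.m


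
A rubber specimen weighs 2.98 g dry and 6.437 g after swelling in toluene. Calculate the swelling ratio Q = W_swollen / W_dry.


Q = W_swollen / W_dry
Q = 6.437 / 2.98
Q = 2.16

Q = 2.16


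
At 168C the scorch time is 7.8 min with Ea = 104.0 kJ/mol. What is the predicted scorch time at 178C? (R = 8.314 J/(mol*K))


Convert temperatures: T1 = 168 + 273.15 = 441.15 K, T2 = 178 + 273.15 = 451.15 K
ts2_new = 7.8 * exp(104000 / 8.314 * (1/451.15 - 1/441.15))
1/T2 - 1/T1 = -5.0245e-05
ts2_new = 4.16 min

4.16 min


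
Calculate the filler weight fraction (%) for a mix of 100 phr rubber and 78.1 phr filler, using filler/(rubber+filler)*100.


Filler % = filler / (rubber + filler) * 100
= 78.1 / (100 + 78.1) * 100
= 78.1 / 178.1 * 100
= 43.85%

43.85%


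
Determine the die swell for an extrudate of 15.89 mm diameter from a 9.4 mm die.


Die swell ratio = D_extrudate / D_die
= 15.89 / 9.4
= 1.69

Die swell = 1.69


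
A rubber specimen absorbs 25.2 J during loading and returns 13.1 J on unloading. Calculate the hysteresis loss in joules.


Hysteresis loss = loading - unloading
= 25.2 - 13.1
= 12.1 J

12.1 J


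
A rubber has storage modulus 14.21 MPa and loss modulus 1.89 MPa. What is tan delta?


tan delta = E'' / E'
= 1.89 / 14.21
= 0.133

tan delta = 0.133


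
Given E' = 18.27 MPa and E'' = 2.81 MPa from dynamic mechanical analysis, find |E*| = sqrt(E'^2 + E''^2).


|E*| = sqrt(E'^2 + E''^2)
= sqrt(18.27^2 + 2.81^2)
= sqrt(333.7929 + 7.8961)
= 18.485 MPa

18.485 MPa


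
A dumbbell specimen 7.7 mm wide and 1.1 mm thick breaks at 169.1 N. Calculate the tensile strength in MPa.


Area = width * thickness = 7.7 * 1.1 = 8.47 mm^2
TS = force / area = 169.1 / 8.47 = 19.96 MPa

19.96 MPa


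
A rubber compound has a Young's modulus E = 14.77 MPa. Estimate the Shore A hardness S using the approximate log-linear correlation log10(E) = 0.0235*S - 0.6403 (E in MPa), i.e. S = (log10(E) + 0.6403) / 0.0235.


log10(E) = 0.0235*S - 0.6403  =>  S = (log10(E) + 0.6403) / 0.0235
log10(14.77) = 1.169380
S = (1.169380 + 0.6403) / 0.0235 = 1.809680 / 0.0235
S = 77.0

Shore A = 77.0


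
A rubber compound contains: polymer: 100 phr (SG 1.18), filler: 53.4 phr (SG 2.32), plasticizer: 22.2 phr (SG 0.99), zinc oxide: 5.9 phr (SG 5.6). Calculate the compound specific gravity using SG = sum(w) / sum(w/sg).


Sum of weights = 181.5
Volume contributions:
  polymer: 100/1.18 = 84.7458
  filler: 53.4/2.32 = 23.0172
  plasticizer: 22.2/0.99 = 22.4242
  zinc oxide: 5.9/5.6 = 1.0536
Sum of volumes = 131.2408
SG = 181.5 / 131.2408 = 1.383

SG = 1.383


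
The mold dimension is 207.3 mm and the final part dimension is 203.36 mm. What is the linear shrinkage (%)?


Shrinkage = (mold - part) / mold * 100
= (207.3 - 203.36) / 207.3 * 100
= 3.94 / 207.3 * 100
= 1.9%

1.9%


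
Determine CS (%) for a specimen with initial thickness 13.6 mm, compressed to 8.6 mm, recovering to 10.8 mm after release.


CS = (t0 - recovered) / (t0 - ts) * 100
= (13.6 - 10.8) / (13.6 - 8.6) * 100
= 2.8 / 5.0 * 100
= 56.0%

56.0%


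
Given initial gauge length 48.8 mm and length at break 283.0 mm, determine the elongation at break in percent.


Elongation = (Lf - L0) / L0 * 100
= (283.0 - 48.8) / 48.8 * 100
= 234.2 / 48.8 * 100
= 479.9%

479.9%


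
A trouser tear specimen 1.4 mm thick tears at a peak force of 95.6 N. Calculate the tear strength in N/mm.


Tear strength = force / thickness
= 95.6 / 1.4
= 68.29 N/mm

68.29 N/mm


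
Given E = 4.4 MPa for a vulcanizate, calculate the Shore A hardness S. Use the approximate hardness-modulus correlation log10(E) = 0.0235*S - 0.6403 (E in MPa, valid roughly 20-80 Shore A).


log10(E) = 0.0235*S - 0.6403  =>  S = (log10(E) + 0.6403) / 0.0235
log10(4.4) = 0.643453
S = (0.643453 + 0.6403) / 0.0235 = 1.283753 / 0.0235
S = 54.6

Shore A = 54.6


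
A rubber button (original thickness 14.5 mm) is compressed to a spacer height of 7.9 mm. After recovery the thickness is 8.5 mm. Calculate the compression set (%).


CS = (t0 - recovered) / (t0 - ts) * 100
= (14.5 - 8.5) / (14.5 - 7.9) * 100
= 6.0 / 6.6 * 100
= 90.9%

90.9%


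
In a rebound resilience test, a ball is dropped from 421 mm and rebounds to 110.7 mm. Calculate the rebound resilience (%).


Resilience = h_rebound / h_drop * 100
= 110.7 / 421 * 100
= 26.3%

26.3%


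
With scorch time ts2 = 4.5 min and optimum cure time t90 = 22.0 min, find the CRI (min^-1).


CRI = 100 / (t90 - ts2)
= 100 / (22.0 - 4.5)
= 100 / 17.5
= 5.71 min^-1

5.71 min^-1


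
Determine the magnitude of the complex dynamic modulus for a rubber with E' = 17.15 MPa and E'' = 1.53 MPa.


|E*| = sqrt(E'^2 + E''^2)
= sqrt(17.15^2 + 1.53^2)
= sqrt(294.1225 + 2.3409)
= 17.218 MPa

17.218 MPa


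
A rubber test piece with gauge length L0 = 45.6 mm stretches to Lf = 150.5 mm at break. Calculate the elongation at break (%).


Elongation = (Lf - L0) / L0 * 100
= (150.5 - 45.6) / 45.6 * 100
= 104.9 / 45.6 * 100
= 230.0%

230.0%


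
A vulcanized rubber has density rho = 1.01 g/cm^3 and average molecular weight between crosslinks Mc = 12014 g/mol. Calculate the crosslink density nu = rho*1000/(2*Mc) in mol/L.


nu = rho * 1000 / (2 * Mc)
nu = 1.01 * 1000 / (2 * 12014)
nu = 1010.0 / 24028
nu = 0.0420 mol/L

0.0420 mol/L


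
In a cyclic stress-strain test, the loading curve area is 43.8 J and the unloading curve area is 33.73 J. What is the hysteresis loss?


Hysteresis loss = loading - unloading
= 43.8 - 33.73
= 10.07 J

10.07 J


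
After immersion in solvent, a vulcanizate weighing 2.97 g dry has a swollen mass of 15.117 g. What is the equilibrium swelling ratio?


Q = W_swollen / W_dry
Q = 15.117 / 2.97
Q = 5.09

Q = 5.09


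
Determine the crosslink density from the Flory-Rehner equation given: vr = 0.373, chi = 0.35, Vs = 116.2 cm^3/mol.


ln(1 - vr) = ln(1 - 0.373) = -0.4668
Numerator = -((-0.4668) + 0.373 + 0.35 * 0.373^2) = 0.0451
Denominator = 116.2 * (0.373^(1/3) - 0.373/2) = 61.9742
nu = 0.0451 / 61.9742 = 7.2794e-04 mol/cm^3

7.2794e-04 mol/cm^3


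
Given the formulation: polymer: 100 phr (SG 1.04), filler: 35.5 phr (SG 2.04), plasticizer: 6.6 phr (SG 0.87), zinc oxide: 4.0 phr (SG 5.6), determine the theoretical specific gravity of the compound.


Sum of weights = 146.1
Volume contributions:
  polymer: 100/1.04 = 96.1538
  filler: 35.5/2.04 = 17.4020
  plasticizer: 6.6/0.87 = 7.5862
  zinc oxide: 4.0/5.6 = 0.7143
Sum of volumes = 121.8563
SG = 146.1 / 121.8563 = 1.199

SG = 1.199


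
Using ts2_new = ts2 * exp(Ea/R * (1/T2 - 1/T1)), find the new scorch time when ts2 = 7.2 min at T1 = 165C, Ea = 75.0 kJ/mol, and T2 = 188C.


Convert temperatures: T1 = 165 + 273.15 = 438.15 K, T2 = 188 + 273.15 = 461.15 K
ts2_new = 7.2 * exp(75000 / 8.314 * (1/461.15 - 1/438.15))
1/T2 - 1/T1 = -1.1383e-04
ts2_new = 2.58 min

2.58 min


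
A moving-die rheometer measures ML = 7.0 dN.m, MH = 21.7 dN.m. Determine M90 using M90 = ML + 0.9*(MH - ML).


M90 = ML + 0.9 * (MH - ML)
M90 = 7.0 + 0.9 * (21.7 - 7.0)
M90 = 7.0 + 0.9 * 14.7
M90 = 20.23 dN.m

20.23 dN.m


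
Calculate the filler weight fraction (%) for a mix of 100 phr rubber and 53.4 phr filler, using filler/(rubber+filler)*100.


Filler % = filler / (rubber + filler) * 100
= 53.4 / (100 + 53.4) * 100
= 53.4 / 153.4 * 100
= 34.81%

34.81%


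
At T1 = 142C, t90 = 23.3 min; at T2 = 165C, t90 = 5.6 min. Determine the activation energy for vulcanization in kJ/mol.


T1 = 415.15 K, T2 = 438.15 K
1/T1 - 1/T2 = 1.2644e-04
ln(t1/t2) = ln(23.3/5.6) = 1.4257
Ea = 8.314 * 1.4257 / 1.2644e-04 = 93741.9881 J/mol
Ea = 93.74 kJ/mol

93.74 kJ/mol


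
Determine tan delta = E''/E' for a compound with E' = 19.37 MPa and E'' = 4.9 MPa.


tan delta = E'' / E'
= 4.9 / 19.37
= 0.253

tan delta = 0.253


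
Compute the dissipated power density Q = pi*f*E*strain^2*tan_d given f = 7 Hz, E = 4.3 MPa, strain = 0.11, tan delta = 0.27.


Q = pi * f * E * strain^2 * tan_d
= pi * 7 * 4.3 * 0.11^2 * 0.27
= pi * 7 * 4.3 * 0.0121 * 0.27
= 0.3089

Q = 0.3089


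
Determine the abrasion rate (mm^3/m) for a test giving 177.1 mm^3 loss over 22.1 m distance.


Rate = volume_loss / distance
= 177.1 / 22.1
= 8.014 mm^3/m

8.014 mm^3/m


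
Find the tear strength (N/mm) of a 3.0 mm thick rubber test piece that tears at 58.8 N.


Tear strength = force / thickness
= 58.8 / 3.0
= 19.6 N/mm

19.6 N/mm


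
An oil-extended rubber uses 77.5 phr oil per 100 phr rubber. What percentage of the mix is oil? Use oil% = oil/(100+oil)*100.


Oil % = oil / (100 + oil) * 100
= 77.5 / (100 + 77.5) * 100
= 77.5 / 177.5 * 100
= 43.66%

43.66%


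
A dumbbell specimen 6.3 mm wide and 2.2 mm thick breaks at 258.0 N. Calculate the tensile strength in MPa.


Area = width * thickness = 6.3 * 2.2 = 13.86 mm^2
TS = force / area = 258.0 / 13.86 = 18.61 MPa

18.61 MPa


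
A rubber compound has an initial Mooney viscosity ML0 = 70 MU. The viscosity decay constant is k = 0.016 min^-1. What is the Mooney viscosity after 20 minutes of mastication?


ML = ML0 * exp(-k * t)
ML = 70 * exp(-0.016 * 20)
ML = 70 * 0.7261
ML = 50.83 MU

50.83 MU


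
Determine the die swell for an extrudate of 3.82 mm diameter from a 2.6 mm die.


Die swell ratio = D_extrudate / D_die
= 3.82 / 2.6
= 1.469

Die swell = 1.469


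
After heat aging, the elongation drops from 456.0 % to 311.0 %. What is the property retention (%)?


Retention = aged / original * 100
= 311.0 / 456.0 * 100
= 68.2%

68.2%


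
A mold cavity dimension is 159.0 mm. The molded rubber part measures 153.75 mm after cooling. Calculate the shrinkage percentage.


Shrinkage = (mold - part) / mold * 100
= (159.0 - 153.75) / 159.0 * 100
= 5.25 / 159.0 * 100
= 3.3%

3.3%


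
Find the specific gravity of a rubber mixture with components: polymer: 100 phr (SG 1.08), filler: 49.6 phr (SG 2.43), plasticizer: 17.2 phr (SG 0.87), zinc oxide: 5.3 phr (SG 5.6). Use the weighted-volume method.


Sum of weights = 172.1
Volume contributions:
  polymer: 100/1.08 = 92.5926
  filler: 49.6/2.43 = 20.4115
  plasticizer: 17.2/0.87 = 19.7701
  zinc oxide: 5.3/5.6 = 0.9464
Sum of volumes = 133.7207
SG = 172.1 / 133.7207 = 1.287

SG = 1.287


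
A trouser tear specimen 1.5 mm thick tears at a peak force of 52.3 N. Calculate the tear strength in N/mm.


Tear strength = force / thickness
= 52.3 / 1.5
= 34.87 N/mm

34.87 N/mm


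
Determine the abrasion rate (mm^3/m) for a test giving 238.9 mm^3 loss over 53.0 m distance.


Rate = volume_loss / distance
= 238.9 / 53.0
= 4.508 mm^3/m

4.508 mm^3/m


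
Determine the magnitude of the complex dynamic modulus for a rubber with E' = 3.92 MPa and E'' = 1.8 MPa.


|E*| = sqrt(E'^2 + E''^2)
= sqrt(3.92^2 + 1.8^2)
= sqrt(15.3664 + 3.2400)
= 4.314 MPa

4.314 MPa


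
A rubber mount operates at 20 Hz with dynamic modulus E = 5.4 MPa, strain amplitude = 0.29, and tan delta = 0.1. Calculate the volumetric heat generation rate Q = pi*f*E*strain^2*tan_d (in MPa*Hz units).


Q = pi * f * E * strain^2 * tan_d
= pi * 20 * 5.4 * 0.29^2 * 0.1
= pi * 20 * 5.4 * 0.0841 * 0.1
= 2.8534

Q = 2.8534


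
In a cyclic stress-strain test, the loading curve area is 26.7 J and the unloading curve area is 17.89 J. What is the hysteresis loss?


Hysteresis loss = loading - unloading
= 26.7 - 17.89
= 8.81 J

8.81 J


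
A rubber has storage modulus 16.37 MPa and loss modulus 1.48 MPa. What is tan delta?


tan delta = E'' / E'
= 1.48 / 16.37
= 0.0904

tan delta = 0.0904


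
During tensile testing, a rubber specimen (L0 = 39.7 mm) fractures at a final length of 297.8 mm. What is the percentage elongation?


Elongation = (Lf - L0) / L0 * 100
= (297.8 - 39.7) / 39.7 * 100
= 258.1 / 39.7 * 100
= 650.1%

650.1%


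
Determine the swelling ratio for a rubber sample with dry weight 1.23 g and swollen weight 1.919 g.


Q = W_swollen / W_dry
Q = 1.919 / 1.23
Q = 1.56

Q = 1.56


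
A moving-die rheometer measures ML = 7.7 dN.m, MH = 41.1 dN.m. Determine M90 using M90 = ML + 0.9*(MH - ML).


M90 = ML + 0.9 * (MH - ML)
M90 = 7.7 + 0.9 * (41.1 - 7.7)
M90 = 7.7 + 0.9 * 33.4
M90 = 37.76 dN.m

37.76 dN.m


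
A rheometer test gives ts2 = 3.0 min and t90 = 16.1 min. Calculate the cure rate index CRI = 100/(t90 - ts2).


CRI = 100 / (t90 - ts2)
= 100 / (16.1 - 3.0)
= 100 / 13.1
= 7.63 min^-1

7.63 min^-1


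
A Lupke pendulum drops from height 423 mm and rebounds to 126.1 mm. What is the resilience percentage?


Resilience = h_rebound / h_drop * 100
= 126.1 / 423 * 100
= 29.8%

29.8%


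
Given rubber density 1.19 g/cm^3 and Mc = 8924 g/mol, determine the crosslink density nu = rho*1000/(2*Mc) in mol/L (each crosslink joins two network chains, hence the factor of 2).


nu = rho * 1000 / (2 * Mc)
nu = 1.19 * 1000 / (2 * 8924)
nu = 1190.0 / 17848
nu = 0.0667 mol/L

0.0667 mol/L


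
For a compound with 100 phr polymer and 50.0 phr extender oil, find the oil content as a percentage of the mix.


Oil % = oil / (100 + oil) * 100
= 50.0 / (100 + 50.0) * 100
= 50.0 / 150.0 * 100
= 33.33%

33.33%


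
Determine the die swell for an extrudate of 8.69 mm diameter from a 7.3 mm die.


Die swell ratio = D_extrudate / D_die
= 8.69 / 7.3
= 1.19

Die swell = 1.19


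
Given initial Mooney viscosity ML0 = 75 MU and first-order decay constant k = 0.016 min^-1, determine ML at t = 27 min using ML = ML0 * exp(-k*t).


ML = ML0 * exp(-k * t)
ML = 75 * exp(-0.016 * 27)
ML = 75 * 0.6492
ML = 48.69 MU

48.69 MU


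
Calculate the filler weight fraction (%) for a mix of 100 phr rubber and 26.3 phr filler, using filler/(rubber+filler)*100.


Filler % = filler / (rubber + filler) * 100
= 26.3 / (100 + 26.3) * 100
= 26.3 / 126.3 * 100
= 20.82%

20.82%


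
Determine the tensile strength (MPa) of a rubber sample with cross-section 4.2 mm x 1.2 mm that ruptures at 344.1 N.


Area = width * thickness = 4.2 * 1.2 = 5.04 mm^2
TS = force / area = 344.1 / 5.04 = 68.27 MPa

68.27 MPa


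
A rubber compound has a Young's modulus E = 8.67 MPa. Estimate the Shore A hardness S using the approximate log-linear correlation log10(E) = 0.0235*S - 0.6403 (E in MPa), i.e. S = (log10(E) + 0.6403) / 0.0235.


log10(E) = 0.0235*S - 0.6403  =>  S = (log10(E) + 0.6403) / 0.0235
log10(8.67) = 0.938019
S = (0.938019 + 0.6403) / 0.0235 = 1.578319 / 0.0235
S = 67.2

Shore A = 67.2


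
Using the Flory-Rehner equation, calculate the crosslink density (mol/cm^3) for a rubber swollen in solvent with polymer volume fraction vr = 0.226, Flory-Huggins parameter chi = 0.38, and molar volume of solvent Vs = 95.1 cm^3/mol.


ln(1 - vr) = ln(1 - 0.226) = -0.2562
Numerator = -((-0.2562) + 0.226 + 0.38 * 0.226^2) = 0.0108
Denominator = 95.1 * (0.226^(1/3) - 0.226/2) = 47.1810
nu = 0.0108 / 47.1810 = 2.2837e-04 mol/cm^3

2.2837e-04 mol/cm^3


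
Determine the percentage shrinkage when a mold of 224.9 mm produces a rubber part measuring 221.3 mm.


Shrinkage = (mold - part) / mold * 100
= (224.9 - 221.3) / 224.9 * 100
= 3.6 / 224.9 * 100
= 1.6%

1.6%


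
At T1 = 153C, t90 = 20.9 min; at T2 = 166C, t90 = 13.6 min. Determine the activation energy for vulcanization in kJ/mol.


T1 = 426.15 K, T2 = 439.15 K
1/T1 - 1/T2 = 6.9465e-05
ln(t1/t2) = ln(20.9/13.6) = 0.4297
Ea = 8.314 * 0.4297 / 6.9465e-05 = 51426.4501 J/mol
Ea = 51.43 kJ/mol

51.43 kJ/mol


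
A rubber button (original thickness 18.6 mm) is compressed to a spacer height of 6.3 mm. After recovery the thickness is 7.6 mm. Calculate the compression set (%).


CS = (t0 - recovered) / (t0 - ts) * 100
= (18.6 - 7.6) / (18.6 - 6.3) * 100
= 11.0 / 12.3 * 100
= 89.4%

89.4%


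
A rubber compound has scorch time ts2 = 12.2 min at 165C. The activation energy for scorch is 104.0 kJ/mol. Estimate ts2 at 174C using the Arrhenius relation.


Convert temperatures: T1 = 165 + 273.15 = 438.15 K, T2 = 174 + 273.15 = 447.15 K
ts2_new = 12.2 * exp(104000 / 8.314 * (1/447.15 - 1/438.15))
1/T2 - 1/T1 = -4.5937e-05
ts2_new = 6.87 min

6.87 min


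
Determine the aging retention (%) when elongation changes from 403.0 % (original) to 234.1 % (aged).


Retention = aged / original * 100
= 234.1 / 403.0 * 100
= 58.1%

58.1%


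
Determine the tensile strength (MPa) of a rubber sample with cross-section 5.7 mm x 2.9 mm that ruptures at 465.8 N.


Area = width * thickness = 5.7 * 2.9 = 16.53 mm^2
TS = force / area = 465.8 / 16.53 = 28.18 MPa

28.18 MPa


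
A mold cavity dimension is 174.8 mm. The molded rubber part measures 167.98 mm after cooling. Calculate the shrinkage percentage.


Shrinkage = (mold - part) / mold * 100
= (174.8 - 167.98) / 174.8 * 100
= 6.82 / 174.8 * 100
= 3.9%

3.9%


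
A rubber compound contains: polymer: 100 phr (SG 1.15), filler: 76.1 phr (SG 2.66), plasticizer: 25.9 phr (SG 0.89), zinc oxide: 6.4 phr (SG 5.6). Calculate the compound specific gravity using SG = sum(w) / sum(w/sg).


Sum of weights = 208.4
Volume contributions:
  polymer: 100/1.15 = 86.9565
  filler: 76.1/2.66 = 28.6090
  plasticizer: 25.9/0.89 = 29.1011
  zinc oxide: 6.4/5.6 = 1.1429
Sum of volumes = 145.8095
SG = 208.4 / 145.8095 = 1.429

SG = 1.429


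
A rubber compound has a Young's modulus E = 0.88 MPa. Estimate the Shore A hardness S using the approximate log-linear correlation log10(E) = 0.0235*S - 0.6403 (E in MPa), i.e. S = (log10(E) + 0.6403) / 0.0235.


log10(E) = 0.0235*S - 0.6403  =>  S = (log10(E) + 0.6403) / 0.0235
log10(0.88) = -0.055517
S = (-0.055517 + 0.6403) / 0.0235 = 0.584783 / 0.0235
S = 24.9

Shore A = 24.9


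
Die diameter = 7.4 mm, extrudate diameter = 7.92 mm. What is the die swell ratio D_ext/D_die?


Die swell ratio = D_extrudate / D_die
= 7.92 / 7.4
= 1.07

Die swell = 1.07


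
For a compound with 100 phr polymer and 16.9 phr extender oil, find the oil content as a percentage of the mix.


Oil % = oil / (100 + oil) * 100
= 16.9 / (100 + 16.9) * 100
= 16.9 / 116.9 * 100
= 14.46%

14.46%


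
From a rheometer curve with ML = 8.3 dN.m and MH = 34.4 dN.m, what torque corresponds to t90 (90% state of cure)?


M90 = ML + 0.9 * (MH - ML)
M90 = 8.3 + 0.9 * (34.4 - 8.3)
M90 = 8.3 + 0.9 * 26.1
M90 = 31.79 dN.m

31.79 dN.m


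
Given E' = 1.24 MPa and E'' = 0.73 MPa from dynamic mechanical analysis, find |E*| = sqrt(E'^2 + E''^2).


|E*| = sqrt(E'^2 + E''^2)
= sqrt(1.24^2 + 0.73^2)
= sqrt(1.5376 + 0.5329)
= 1.439 MPa

1.439 MPa


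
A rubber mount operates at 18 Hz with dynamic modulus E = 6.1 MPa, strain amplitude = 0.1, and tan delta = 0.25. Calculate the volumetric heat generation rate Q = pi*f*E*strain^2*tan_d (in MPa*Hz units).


Q = pi * f * E * strain^2 * tan_d
= pi * 18 * 6.1 * 0.1^2 * 0.25
= pi * 18 * 6.1 * 0.0100 * 0.25
= 0.8624

Q = 0.8624


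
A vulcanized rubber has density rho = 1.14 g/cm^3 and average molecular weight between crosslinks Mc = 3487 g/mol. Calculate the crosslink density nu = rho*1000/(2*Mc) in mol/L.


nu = rho * 1000 / (2 * Mc)
nu = 1.14 * 1000 / (2 * 3487)
nu = 1140.0 / 6974
nu = 0.1635 mol/L

0.1635 mol/L


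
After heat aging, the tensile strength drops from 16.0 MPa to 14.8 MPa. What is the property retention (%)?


Retention = aged / original * 100
= 14.8 / 16.0 * 100
= 92.5%

92.5%


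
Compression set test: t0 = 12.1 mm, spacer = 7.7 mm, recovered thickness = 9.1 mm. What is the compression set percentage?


CS = (t0 - recovered) / (t0 - ts) * 100
= (12.1 - 9.1) / (12.1 - 7.7) * 100
= 3.0 / 4.4 * 100
= 68.2%

68.2%


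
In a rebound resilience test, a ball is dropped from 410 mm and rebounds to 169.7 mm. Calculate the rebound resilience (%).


Resilience = h_rebound / h_drop * 100
= 169.7 / 410 * 100
= 41.4%

41.4%


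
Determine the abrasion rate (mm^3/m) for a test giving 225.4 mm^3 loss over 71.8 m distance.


Rate = volume_loss / distance
= 225.4 / 71.8
= 3.139 mm^3/m

3.139 mm^3/m


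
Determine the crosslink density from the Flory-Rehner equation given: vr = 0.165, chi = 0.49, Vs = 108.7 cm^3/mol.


ln(1 - vr) = ln(1 - 0.165) = -0.1803
Numerator = -((-0.1803) + 0.165 + 0.49 * 0.165^2) = 0.0020
Denominator = 108.7 * (0.165^(1/3) - 0.165/2) = 50.6521
nu = 0.0020 / 50.6521 = 3.9155e-05 mol/cm^3

3.9155e-05 mol/cm^3


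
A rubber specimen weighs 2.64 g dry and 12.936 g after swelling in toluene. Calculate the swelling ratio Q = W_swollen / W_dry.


Q = W_swollen / W_dry
Q = 12.936 / 2.64
Q = 4.9

Q = 4.9


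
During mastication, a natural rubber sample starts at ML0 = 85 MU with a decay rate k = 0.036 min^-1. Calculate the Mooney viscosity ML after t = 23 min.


ML = ML0 * exp(-k * t)
ML = 85 * exp(-0.036 * 23)
ML = 85 * 0.4369
ML = 37.14 MU

37.14 MU


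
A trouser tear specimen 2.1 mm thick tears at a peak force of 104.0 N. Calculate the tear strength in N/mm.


Tear strength = force / thickness
= 104.0 / 2.1
= 49.52 N/mm

49.52 N/mm


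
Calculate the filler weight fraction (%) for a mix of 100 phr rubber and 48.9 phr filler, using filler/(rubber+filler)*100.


Filler % = filler / (rubber + filler) * 100
= 48.9 / (100 + 48.9) * 100
= 48.9 / 148.9 * 100
= 32.84%

32.84%


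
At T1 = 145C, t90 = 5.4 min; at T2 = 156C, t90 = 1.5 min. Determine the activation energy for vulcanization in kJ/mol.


T1 = 418.15 K, T2 = 429.15 K
1/T1 - 1/T2 = 6.1299e-05
ln(t1/t2) = ln(5.4/1.5) = 1.2809
Ea = 8.314 * 1.2809 / 6.1299e-05 = 173734.1741 J/mol
Ea = 173.73 kJ/mol

173.73 kJ/mol


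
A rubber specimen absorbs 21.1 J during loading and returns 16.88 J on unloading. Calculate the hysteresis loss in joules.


Hysteresis loss = loading - unloading
= 21.1 - 16.88
= 4.22 J

4.22 J


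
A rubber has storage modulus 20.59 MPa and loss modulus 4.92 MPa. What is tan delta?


tan delta = E'' / E'
= 4.92 / 20.59
= 0.239

tan delta = 0.239


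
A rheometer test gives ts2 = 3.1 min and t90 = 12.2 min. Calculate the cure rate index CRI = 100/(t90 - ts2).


CRI = 100 / (t90 - ts2)
= 100 / (12.2 - 3.1)
= 100 / 9.1
= 10.99 min^-1

10.99 min^-1


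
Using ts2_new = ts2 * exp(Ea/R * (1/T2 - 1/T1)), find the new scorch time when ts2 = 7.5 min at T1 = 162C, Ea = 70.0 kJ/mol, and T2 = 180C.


Convert temperatures: T1 = 162 + 273.15 = 435.15 K, T2 = 180 + 273.15 = 453.15 K
ts2_new = 7.5 * exp(70000 / 8.314 * (1/453.15 - 1/435.15))
1/T2 - 1/T1 = -9.1283e-05
ts2_new = 3.48 min

3.48 min


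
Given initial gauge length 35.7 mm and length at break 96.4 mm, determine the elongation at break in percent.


Elongation = (Lf - L0) / L0 * 100
= (96.4 - 35.7) / 35.7 * 100
= 60.7 / 35.7 * 100
= 170.0%

170.0%


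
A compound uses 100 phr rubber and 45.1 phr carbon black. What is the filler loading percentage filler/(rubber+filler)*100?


Filler % = filler / (rubber + filler) * 100
= 45.1 / (100 + 45.1) * 100
= 45.1 / 145.1 * 100
= 31.08%

31.08%


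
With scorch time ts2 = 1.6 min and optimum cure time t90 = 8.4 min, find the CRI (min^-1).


CRI = 100 / (t90 - ts2)
= 100 / (8.4 - 1.6)
= 100 / 6.8
= 14.71 min^-1

14.71 min^-1


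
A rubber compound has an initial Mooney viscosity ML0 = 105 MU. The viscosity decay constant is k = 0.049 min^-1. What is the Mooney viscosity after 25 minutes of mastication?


ML = ML0 * exp(-k * t)
ML = 105 * exp(-0.049 * 25)
ML = 105 * 0.2938
ML = 30.84 MU

30.84 MU


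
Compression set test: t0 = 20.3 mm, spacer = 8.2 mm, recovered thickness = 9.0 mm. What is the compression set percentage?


CS = (t0 - recovered) / (t0 - ts) * 100
= (20.3 - 9.0) / (20.3 - 8.2) * 100
= 11.3 / 12.1 * 100
= 93.4%

93.4%


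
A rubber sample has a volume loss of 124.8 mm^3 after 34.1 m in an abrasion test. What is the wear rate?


Rate = volume_loss / distance
= 124.8 / 34.1
= 3.66 mm^3/m

3.66 mm^3/m


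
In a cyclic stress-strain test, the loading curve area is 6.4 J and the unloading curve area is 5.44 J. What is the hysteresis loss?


Hysteresis loss = loading - unloading
= 6.4 - 5.44
= 0.96 J

0.96 J


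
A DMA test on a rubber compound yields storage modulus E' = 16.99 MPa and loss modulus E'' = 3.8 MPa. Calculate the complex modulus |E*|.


|E*| = sqrt(E'^2 + E''^2)
= sqrt(16.99^2 + 3.8^2)
= sqrt(288.6601 + 14.4400)
= 17.41 MPa

17.41 MPa


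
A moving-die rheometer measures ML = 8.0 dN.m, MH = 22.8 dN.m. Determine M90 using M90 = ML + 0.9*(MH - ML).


M90 = ML + 0.9 * (MH - ML)
M90 = 8.0 + 0.9 * (22.8 - 8.0)
M90 = 8.0 + 0.9 * 14.8
M90 = 21.32 dN.m

21.32 dN.m


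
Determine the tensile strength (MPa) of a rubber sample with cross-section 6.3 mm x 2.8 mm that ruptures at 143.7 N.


Area = width * thickness = 6.3 * 2.8 = 17.64 mm^2
TS = force / area = 143.7 / 17.64 = 8.15 MPa

8.15 MPa


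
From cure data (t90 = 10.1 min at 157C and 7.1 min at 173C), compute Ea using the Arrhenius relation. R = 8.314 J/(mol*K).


T1 = 430.15 K, T2 = 446.15 K
1/T1 - 1/T2 = 8.3372e-05
ln(t1/t2) = ln(10.1/7.1) = 0.3524
Ea = 8.314 * 0.3524 / 8.3372e-05 = 35146.0759 J/mol
Ea = 35.15 kJ/mol

35.15 kJ/mol


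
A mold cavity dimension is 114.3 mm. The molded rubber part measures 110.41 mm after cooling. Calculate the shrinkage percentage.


Shrinkage = (mold - part) / mold * 100
= (114.3 - 110.41) / 114.3 * 100
= 3.89 / 114.3 * 100
= 3.4%

3.4%


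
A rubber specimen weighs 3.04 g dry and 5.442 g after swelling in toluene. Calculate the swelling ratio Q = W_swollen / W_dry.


Q = W_swollen / W_dry
Q = 5.442 / 3.04
Q = 1.79

Q = 1.79


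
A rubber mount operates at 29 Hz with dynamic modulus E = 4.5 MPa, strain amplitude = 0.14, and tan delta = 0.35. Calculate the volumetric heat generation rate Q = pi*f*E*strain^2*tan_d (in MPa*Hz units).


Q = pi * f * E * strain^2 * tan_d
= pi * 29 * 4.5 * 0.14^2 * 0.35
= pi * 29 * 4.5 * 0.0196 * 0.35
= 2.8124

Q = 2.8124


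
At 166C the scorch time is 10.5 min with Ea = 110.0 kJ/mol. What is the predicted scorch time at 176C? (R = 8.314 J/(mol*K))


Convert temperatures: T1 = 166 + 273.15 = 439.15 K, T2 = 176 + 273.15 = 449.15 K
ts2_new = 10.5 * exp(110000 / 8.314 * (1/449.15 - 1/439.15))
1/T2 - 1/T1 = -5.0699e-05
ts2_new = 5.37 min

5.37 min


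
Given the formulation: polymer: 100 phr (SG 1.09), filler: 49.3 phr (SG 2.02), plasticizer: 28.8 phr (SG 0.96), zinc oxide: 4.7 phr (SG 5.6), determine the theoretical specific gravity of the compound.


Sum of weights = 182.8
Volume contributions:
  polymer: 100/1.09 = 91.7431
  filler: 49.3/2.02 = 24.4059
  plasticizer: 28.8/0.96 = 30.0000
  zinc oxide: 4.7/5.6 = 0.8393
Sum of volumes = 146.9883
SG = 182.8 / 146.9883 = 1.244

SG = 1.244


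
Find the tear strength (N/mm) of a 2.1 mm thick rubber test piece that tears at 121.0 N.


Tear strength = force / thickness
= 121.0 / 2.1
= 57.62 N/mm

57.62 N/mm


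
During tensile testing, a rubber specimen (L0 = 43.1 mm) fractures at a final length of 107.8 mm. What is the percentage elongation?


Elongation = (Lf - L0) / L0 * 100
= (107.8 - 43.1) / 43.1 * 100
= 64.7 / 43.1 * 100
= 150.1%

150.1%


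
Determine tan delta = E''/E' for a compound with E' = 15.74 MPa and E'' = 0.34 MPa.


tan delta = E'' / E'
= 0.34 / 15.74
= 0.0216

tan delta = 0.0216


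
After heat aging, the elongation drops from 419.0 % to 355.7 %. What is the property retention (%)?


Retention = aged / original * 100
= 355.7 / 419.0 * 100
= 84.9%

84.9%


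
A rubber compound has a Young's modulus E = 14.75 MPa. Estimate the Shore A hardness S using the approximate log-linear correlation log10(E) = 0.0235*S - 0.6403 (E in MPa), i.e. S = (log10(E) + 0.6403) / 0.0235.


log10(E) = 0.0235*S - 0.6403  =>  S = (log10(E) + 0.6403) / 0.0235
log10(14.75) = 1.168792
S = (1.168792 + 0.6403) / 0.0235 = 1.809092 / 0.0235
S = 77.0

Shore A = 77.0


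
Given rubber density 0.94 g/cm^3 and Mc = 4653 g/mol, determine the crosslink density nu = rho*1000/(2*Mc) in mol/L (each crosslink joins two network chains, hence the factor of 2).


nu = rho * 1000 / (2 * Mc)
nu = 0.94 * 1000 / (2 * 4653)
nu = 940.0 / 9306
nu = 0.1010 mol/L

0.1010 mol/L


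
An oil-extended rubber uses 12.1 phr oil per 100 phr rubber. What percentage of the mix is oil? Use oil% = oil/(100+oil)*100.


Oil % = oil / (100 + oil) * 100
= 12.1 / (100 + 12.1) * 100
= 12.1 / 112.1 * 100
= 10.79%

10.79%


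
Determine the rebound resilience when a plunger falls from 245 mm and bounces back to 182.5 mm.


Resilience = h_rebound / h_drop * 100
= 182.5 / 245 * 100
= 74.5%

74.5%


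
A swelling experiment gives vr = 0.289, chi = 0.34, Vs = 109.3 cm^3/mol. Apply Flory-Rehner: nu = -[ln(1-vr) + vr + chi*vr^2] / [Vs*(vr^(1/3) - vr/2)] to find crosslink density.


ln(1 - vr) = ln(1 - 0.289) = -0.3411
Numerator = -((-0.3411) + 0.289 + 0.34 * 0.289^2) = 0.0237
Denominator = 109.3 * (0.289^(1/3) - 0.289/2) = 56.4697
nu = 0.0237 / 56.4697 = 4.1944e-04 mol/cm^3

4.1944e-04 mol/cm^3


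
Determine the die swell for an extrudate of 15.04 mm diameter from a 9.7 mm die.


Die swell ratio = D_extrudate / D_die
= 15.04 / 9.7
= 1.551

Die swell = 1.551


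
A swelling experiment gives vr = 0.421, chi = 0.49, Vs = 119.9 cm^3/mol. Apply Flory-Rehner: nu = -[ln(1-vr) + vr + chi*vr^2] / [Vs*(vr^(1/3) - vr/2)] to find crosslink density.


ln(1 - vr) = ln(1 - 0.421) = -0.5465
Numerator = -((-0.5465) + 0.421 + 0.49 * 0.421^2) = 0.0386
Denominator = 119.9 * (0.421^(1/3) - 0.421/2) = 64.6238
nu = 0.0386 / 64.6238 = 5.9738e-04 mol/cm^3

5.9738e-04 mol/cm^3
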